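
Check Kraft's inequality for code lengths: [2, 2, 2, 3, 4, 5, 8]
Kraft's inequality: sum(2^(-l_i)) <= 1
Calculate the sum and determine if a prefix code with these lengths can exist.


Sum = 2^(-2) + 2^(-2) + 2^(-2) + 2^(-3) + 2^(-4) + 2^(-5) + 2^(-8)
    = 0.25 + 0.25 + 0.25 + 0.125 + 0.0625 + 0.03125 + 0.00390625
    = 249/256 = 0.97265625
Since 0.97265625 <= 1, Kraft's inequality IS satisfied.
A prefix code with these lengths CAN exist.

Kraft sum = 0.97265625. Satisfied.


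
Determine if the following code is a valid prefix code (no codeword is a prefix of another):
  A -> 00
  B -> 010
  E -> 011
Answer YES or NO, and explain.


Checking each pair (does one codeword prefix another?):
  A='00' vs B='010': no prefix
  A='00' vs E='011': no prefix
  B='010' vs A='00': no prefix
  B='010' vs E='011': no prefix
  E='011' vs A='00': no prefix
  E='011' vs B='010': no prefix
No violation found over all pairs.

YES -- this is a valid prefix code. No codeword is a prefix of any other codeword.


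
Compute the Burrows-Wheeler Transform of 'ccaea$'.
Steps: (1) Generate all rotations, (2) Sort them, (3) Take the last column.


Rotations (sorted):
  0: $ccaea -> last char: a
  1: a$ccae -> last char: e
  2: aea$cc -> last char: c
  3: caea$c -> last char: c
  4: ccaea$ -> last char: $
  5: ea$cca -> last char: a


BWT = aecc$a


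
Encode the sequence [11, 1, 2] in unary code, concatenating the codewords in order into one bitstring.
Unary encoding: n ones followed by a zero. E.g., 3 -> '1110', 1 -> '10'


Encode each number as n ones followed by a terminating 0:
  11 -> 111111111110 (12 bits)
  1 -> 10 (2 bits)
  2 -> 110 (3 bits)
Total length = 12 + 2 + 3 = 17 bits.

Unary([11, 1, 2]) = 11111111111010110 (17 bits)


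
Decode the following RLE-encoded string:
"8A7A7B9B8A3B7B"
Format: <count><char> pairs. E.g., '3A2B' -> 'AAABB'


Expanding each <count><char> pair:
  8A -> 'AAAAAAAA'
  7A -> 'AAAAAAA'
  7B -> 'BBBBBBB'
  9B -> 'BBBBBBBBB'
  8A -> 'AAAAAAAA'
  3B -> 'BBB'
  7B -> 'BBBBBBB'

Decoded = AAAAAAAAAAAAAAABBBBBBBBBBBBBBBBAAAAAAAABBBBBBBBBB


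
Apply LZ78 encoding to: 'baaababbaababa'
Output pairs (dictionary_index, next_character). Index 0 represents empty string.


LZ78 encoding steps:
Dictionary: {0: ''}
Step 1: w='' (idx 0), next='b' -> output (0, 'b'), add 'b' as idx 1
Step 2: w='' (idx 0), next='a' -> output (0, 'a'), add 'a' as idx 2
Step 3: w='a' (idx 2), next='a' -> output (2, 'a'), add 'aa' as idx 3
Step 4: w='b' (idx 1), next='a' -> output (1, 'a'), add 'ba' as idx 4
Step 5: w='b' (idx 1), next='b' -> output (1, 'b'), add 'bb' as idx 5
Step 6: w='aa' (idx 3), next='b' -> output (3, 'b'), add 'aab' as idx 6
Step 7: w='a' (idx 2), next='b' -> output (2, 'b'), add 'ab' as idx 7
Step 8: w='a' (idx 2), end of input -> output (2, '')


Encoded: [(0, 'b'), (0, 'a'), (2, 'a'), (1, 'a'), (1, 'b'), (3, 'b'), (2, 'b'), (2, '')]


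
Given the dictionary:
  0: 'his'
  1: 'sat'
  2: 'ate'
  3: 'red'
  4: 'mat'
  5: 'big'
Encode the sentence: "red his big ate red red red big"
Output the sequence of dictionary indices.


Look up each word in the dictionary:
  'red' -> 3
  'his' -> 0
  'big' -> 5
  'ate' -> 2
  'red' -> 3
  'red' -> 3
  'red' -> 3
  'big' -> 5

Encoded: [3, 0, 5, 2, 3, 3, 3, 5]


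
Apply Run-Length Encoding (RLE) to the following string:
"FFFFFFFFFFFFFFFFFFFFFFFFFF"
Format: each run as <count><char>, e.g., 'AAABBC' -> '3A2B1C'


Scanning runs left to right:
  i=0: run of 'F' x 26 -> '26F'

RLE = 26F


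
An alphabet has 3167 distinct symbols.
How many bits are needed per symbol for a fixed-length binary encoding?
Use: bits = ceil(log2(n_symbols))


log2(3167) = 11.6289
Bracket: 2^11 = 2048 < 3167 <= 2^12 = 4096
So ceil(log2(3167)) = 12

bits = ceil(log2(3167)) = ceil(11.6289) = 12 bits


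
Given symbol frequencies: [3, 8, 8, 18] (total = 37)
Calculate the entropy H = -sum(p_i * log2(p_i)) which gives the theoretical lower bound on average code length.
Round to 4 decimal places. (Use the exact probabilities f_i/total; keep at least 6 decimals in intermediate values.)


Per-symbol terms -p_i * log2(p_i) with p_i = f_i/37:
  p = 3/37 = 0.081081: log2(p) = -3.624491, -p*log2(p) = 0.293878
  p = 8/37 = 0.216216: log2(p) = -2.209453, -p*log2(p) = 0.477720
  p = 8/37 = 0.216216: log2(p) = -2.209453, -p*log2(p) = 0.477720
  p = 18/37 = 0.486486: log2(p) = -1.039528, -p*log2(p) = 0.505717
H = 0.293878 + 0.477720 + 0.477720 + 0.505717 = 1.755035

H = 1.755 bits/symbol


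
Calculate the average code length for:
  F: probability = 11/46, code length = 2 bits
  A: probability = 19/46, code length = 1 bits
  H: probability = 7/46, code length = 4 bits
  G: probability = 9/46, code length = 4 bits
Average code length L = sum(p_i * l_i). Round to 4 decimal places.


Weighted contributions p_i * l_i:
  F: (11/46) * 2 = 22/46
  A: (19/46) * 1 = 19/46
  H: (7/46) * 4 = 28/46
  G: (9/46) * 4 = 36/46
Sum = (22 + 19 + 28 + 36)/46 = 105/46

L = 105/46 = 2.2826 bits/symbol


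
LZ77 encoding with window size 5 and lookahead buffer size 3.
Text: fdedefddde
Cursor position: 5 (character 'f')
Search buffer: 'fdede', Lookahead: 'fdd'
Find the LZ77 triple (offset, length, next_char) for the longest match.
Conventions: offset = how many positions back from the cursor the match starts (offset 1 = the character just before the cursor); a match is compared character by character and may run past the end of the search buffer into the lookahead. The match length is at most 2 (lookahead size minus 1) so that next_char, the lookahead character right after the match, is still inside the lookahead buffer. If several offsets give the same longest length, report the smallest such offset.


Try each offset into the search buffer:
  offset=1 (pos 4, char 'e'): match length 0
  offset=2 (pos 3, char 'd'): match length 0
  offset=3 (pos 2, char 'e'): match length 0
  offset=4 (pos 1, char 'd'): match length 0
  offset=5 (pos 0, char 'f'): match length 2
Longest match has length 2 at offset 5.
next_char = character at position 5 + 2 = 7 -> 'd'

Best match: offset=5, length=2 (matching 'fd' starting at position 0)
LZ77 triple: (5, 2, 'd')


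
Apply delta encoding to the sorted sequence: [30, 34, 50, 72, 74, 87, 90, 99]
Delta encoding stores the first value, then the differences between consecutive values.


First value: 30
Deltas:
  34 - 30 = 4
  50 - 34 = 16
  72 - 50 = 22
  74 - 72 = 2
  87 - 74 = 13
  90 - 87 = 3
  99 - 90 = 9


Delta encoded: [30, 4, 16, 22, 2, 13, 3, 9]


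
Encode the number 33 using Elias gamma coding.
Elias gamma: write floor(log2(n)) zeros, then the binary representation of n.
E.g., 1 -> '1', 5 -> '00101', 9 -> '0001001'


num_bits = floor(log2(33)) + 1 = 6
leading_zeros = num_bits - 1 = 5
binary(33) = 100001

Elias gamma(33) = '00000' + '100001' = 00000100001 (11 bits)


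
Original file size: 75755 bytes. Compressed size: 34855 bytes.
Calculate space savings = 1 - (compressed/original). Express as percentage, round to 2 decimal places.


ratio = compressed/original = 34855/75755 = 0.460102
savings = 1 - ratio = 1 - 0.460102 = 0.539898
as a percentage: 0.539898 * 100 = 53.99%

Space savings = 1 - 34855/75755 = 53.99%


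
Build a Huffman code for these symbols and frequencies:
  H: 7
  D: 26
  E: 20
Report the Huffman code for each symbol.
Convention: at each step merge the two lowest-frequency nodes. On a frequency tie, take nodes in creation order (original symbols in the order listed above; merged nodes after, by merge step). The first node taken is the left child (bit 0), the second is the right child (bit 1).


Huffman tree construction:
Step 1: Merge H(7) + E(20) = 27
Step 2: Merge D(26) + (H+E)(27) = 53
Read each symbol's code off the tree from the root (left child = 0, right child = 1).

Codes:
  H: 10 (length 2)
  D: 0 (length 1)
  E: 11 (length 2)
Average code length: 80/53 = 1.5094 bits/symbol


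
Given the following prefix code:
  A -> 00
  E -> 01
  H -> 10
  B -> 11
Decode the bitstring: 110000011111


Decoding step by step:
Bits 11 -> B
Bits 00 -> A
Bits 00 -> A
Bits 01 -> E
Bits 11 -> B
Bits 11 -> B


Decoded message: BAAEBB


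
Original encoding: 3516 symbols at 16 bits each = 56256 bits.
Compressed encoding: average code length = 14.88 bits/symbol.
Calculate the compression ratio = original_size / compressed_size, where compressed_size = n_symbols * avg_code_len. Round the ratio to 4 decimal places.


original_size = n_symbols * orig_bits = 3516 * 16 = 56256 bits
compressed_size = n_symbols * avg_code_len = 3516 * 14.88 = 52318.08 bits
ratio = original_size / compressed_size = 56256 / 52318.08 = 1.0753

Compression ratio = 1.0753


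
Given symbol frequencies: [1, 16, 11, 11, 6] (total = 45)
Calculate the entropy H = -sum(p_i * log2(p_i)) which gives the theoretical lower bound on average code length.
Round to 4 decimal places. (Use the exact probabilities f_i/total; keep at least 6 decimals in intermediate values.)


Per-symbol terms -p_i * log2(p_i) with p_i = f_i/45:
  p = 1/45 = 0.022222: log2(p) = -5.491853, -p*log2(p) = 0.122041
  p = 16/45 = 0.355556: log2(p) = -1.491853, -p*log2(p) = 0.530437
  p = 11/45 = 0.244444: log2(p) = -2.032421, -p*log2(p) = 0.496814
  p = 11/45 = 0.244444: log2(p) = -2.032421, -p*log2(p) = 0.496814
  p = 6/45 = 0.133333: log2(p) = -2.906891, -p*log2(p) = 0.387585
H = 0.122041 + 0.530437 + 0.496814 + 0.496814 + 0.387585 = 2.033691

H = 2.0337 bits/symbol


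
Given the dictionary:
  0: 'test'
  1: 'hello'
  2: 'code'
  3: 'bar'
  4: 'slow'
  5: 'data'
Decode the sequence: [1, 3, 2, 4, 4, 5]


Look up each index in the dictionary:
  1 -> 'hello'
  3 -> 'bar'
  2 -> 'code'
  4 -> 'slow'
  4 -> 'slow'
  5 -> 'data'

Decoded: "hello bar code slow slow data"


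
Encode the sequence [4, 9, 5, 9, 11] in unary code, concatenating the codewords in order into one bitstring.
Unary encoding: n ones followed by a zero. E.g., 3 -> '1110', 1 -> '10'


Encode each number as n ones followed by a terminating 0:
  4 -> 11110 (5 bits)
  9 -> 1111111110 (10 bits)
  5 -> 111110 (6 bits)
  9 -> 1111111110 (10 bits)
  11 -> 111111111110 (12 bits)
Total length = 5 + 10 + 6 + 10 + 12 = 43 bits.

Unary([4, 9, 5, 9, 11]) = 1111011111111101111101111111110111111111110 (43 bits)


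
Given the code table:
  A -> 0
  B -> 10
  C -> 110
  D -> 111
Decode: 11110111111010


Decoding:
111 -> D
10 -> B
111 -> D
111 -> D
0 -> A
10 -> B


Result: DBDDAB


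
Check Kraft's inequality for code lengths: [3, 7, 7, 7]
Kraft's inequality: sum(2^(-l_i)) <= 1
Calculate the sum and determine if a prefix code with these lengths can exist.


Sum = 2^(-3) + 2^(-7) + 2^(-7) + 2^(-7)
    = 0.125 + 0.0078125 + 0.0078125 + 0.0078125
    = 19/128 = 0.1484375
Since 0.1484375 <= 1, Kraft's inequality IS satisfied.
A prefix code with these lengths CAN exist.

Kraft sum = 0.1484375. Satisfied.


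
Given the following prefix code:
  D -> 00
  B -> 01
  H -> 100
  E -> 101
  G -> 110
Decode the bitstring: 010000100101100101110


Decoding step by step:
Bits 01 -> B
Bits 00 -> D
Bits 00 -> D
Bits 100 -> H
Bits 101 -> E
Bits 100 -> H
Bits 101 -> E
Bits 110 -> G


Decoded message: BDDHEHEG


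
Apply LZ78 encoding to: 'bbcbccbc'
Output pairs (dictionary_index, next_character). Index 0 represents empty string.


LZ78 encoding steps:
Dictionary: {0: ''}
Step 1: w='' (idx 0), next='b' -> output (0, 'b'), add 'b' as idx 1
Step 2: w='b' (idx 1), next='c' -> output (1, 'c'), add 'bc' as idx 2
Step 3: w='bc' (idx 2), next='c' -> output (2, 'c'), add 'bcc' as idx 3
Step 4: w='bc' (idx 2), end of input -> output (2, '')


Encoded: [(0, 'b'), (1, 'c'), (2, 'c'), (2, '')]


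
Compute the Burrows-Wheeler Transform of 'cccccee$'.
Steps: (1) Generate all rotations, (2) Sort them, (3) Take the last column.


Rotations (sorted):
  0: $cccccee -> last char: e
  1: cccccee$ -> last char: $
  2: ccccee$c -> last char: c
  3: cccee$cc -> last char: c
  4: ccee$ccc -> last char: c
  5: cee$cccc -> last char: c
  6: e$ccccce -> last char: e
  7: ee$ccccc -> last char: c


BWT = e$ccccec


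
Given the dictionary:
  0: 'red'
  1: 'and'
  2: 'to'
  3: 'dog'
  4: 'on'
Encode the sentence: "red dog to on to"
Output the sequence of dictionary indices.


Look up each word in the dictionary:
  'red' -> 0
  'dog' -> 3
  'to' -> 2
  'on' -> 4
  'to' -> 2

Encoded: [0, 3, 2, 4, 2]


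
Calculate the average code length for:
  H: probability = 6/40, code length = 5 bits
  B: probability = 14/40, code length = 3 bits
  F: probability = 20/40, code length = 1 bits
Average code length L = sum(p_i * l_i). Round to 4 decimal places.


Weighted contributions p_i * l_i:
  H: (6/40) * 5 = 30/40
  B: (14/40) * 3 = 42/40
  F: (20/40) * 1 = 20/40
Sum = (30 + 42 + 20)/40 = 92/40

L = 92/40 = 2.3000 bits/symbol


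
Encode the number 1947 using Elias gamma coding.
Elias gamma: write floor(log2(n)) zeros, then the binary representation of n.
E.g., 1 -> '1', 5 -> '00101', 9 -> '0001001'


num_bits = floor(log2(1947)) + 1 = 11
leading_zeros = num_bits - 1 = 10
binary(1947) = 11110011011

Elias gamma(1947) = '0000000000' + '11110011011' = 000000000011110011011 (21 bits)


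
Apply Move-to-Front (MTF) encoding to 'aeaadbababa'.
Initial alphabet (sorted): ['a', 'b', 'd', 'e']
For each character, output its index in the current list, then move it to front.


MTF encoding:
'a': index 0 in ['a', 'b', 'd', 'e'] -> ['a', 'b', 'd', 'e']
'e': index 3 in ['a', 'b', 'd', 'e'] -> ['e', 'a', 'b', 'd']
'a': index 1 in ['e', 'a', 'b', 'd'] -> ['a', 'e', 'b', 'd']
'a': index 0 in ['a', 'e', 'b', 'd'] -> ['a', 'e', 'b', 'd']
'd': index 3 in ['a', 'e', 'b', 'd'] -> ['d', 'a', 'e', 'b']
'b': index 3 in ['d', 'a', 'e', 'b'] -> ['b', 'd', 'a', 'e']
'a': index 2 in ['b', 'd', 'a', 'e'] -> ['a', 'b', 'd', 'e']
'b': index 1 in ['a', 'b', 'd', 'e'] -> ['b', 'a', 'd', 'e']
'a': index 1 in ['b', 'a', 'd', 'e'] -> ['a', 'b', 'd', 'e']
'b': index 1 in ['a', 'b', 'd', 'e'] -> ['b', 'a', 'd', 'e']
'a': index 1 in ['b', 'a', 'd', 'e'] -> ['a', 'b', 'd', 'e']


Output: [0, 3, 1, 0, 3, 3, 2, 1, 1, 1, 1]


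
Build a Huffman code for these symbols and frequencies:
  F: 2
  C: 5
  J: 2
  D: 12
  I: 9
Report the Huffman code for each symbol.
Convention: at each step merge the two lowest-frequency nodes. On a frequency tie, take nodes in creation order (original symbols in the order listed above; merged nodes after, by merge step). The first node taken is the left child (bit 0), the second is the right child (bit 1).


Huffman tree construction:
Step 1: Merge F(2) + J(2) = 4
Step 2: Merge (F+J)(4) + C(5) = 9
Step 3: Merge I(9) + ((F+J)+C)(9) = 18
Step 4: Merge D(12) + (I+((F+J)+C))(18) = 30
Read each symbol's code off the tree from the root (left child = 0, right child = 1).

Codes:
  F: 1100 (length 4)
  C: 111 (length 3)
  J: 1101 (length 4)
  D: 0 (length 1)
  I: 10 (length 2)
Average code length: 61/30 = 2.0333 bits/symbol


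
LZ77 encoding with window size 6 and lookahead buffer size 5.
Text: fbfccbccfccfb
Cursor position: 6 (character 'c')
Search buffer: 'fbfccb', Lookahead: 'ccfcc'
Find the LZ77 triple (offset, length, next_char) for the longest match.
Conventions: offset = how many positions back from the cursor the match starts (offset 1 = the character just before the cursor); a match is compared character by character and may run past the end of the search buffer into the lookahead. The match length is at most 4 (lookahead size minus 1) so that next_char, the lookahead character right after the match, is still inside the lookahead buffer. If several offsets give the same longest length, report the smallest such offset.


Try each offset into the search buffer:
  offset=1 (pos 5, char 'b'): match length 0
  offset=2 (pos 4, char 'c'): match length 1
  offset=3 (pos 3, char 'c'): match length 2
  offset=4 (pos 2, char 'f'): match length 0
  offset=5 (pos 1, char 'b'): match length 0
  offset=6 (pos 0, char 'f'): match length 0
Longest match has length 2 at offset 3.
next_char = character at position 6 + 2 = 8 -> 'f'

Best match: offset=3, length=2 (matching 'cc' starting at position 3)
LZ77 triple: (3, 2, 'f')


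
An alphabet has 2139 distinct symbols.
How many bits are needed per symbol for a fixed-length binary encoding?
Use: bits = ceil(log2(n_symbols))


log2(2139) = 11.0627
Bracket: 2^11 = 2048 < 2139 <= 2^12 = 4096
So ceil(log2(2139)) = 12

bits = ceil(log2(2139)) = ceil(11.0627) = 12 bits


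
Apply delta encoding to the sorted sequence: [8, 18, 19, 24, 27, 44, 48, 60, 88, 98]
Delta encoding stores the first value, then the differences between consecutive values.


First value: 8
Deltas:
  18 - 8 = 10
  19 - 18 = 1
  24 - 19 = 5
  27 - 24 = 3
  44 - 27 = 17
  48 - 44 = 4
  60 - 48 = 12
  88 - 60 = 28
  98 - 88 = 10


Delta encoded: [8, 10, 1, 5, 3, 17, 4, 12, 28, 10]


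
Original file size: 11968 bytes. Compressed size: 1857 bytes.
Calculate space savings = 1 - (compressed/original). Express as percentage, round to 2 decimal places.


ratio = compressed/original = 1857/11968 = 0.155164
savings = 1 - ratio = 1 - 0.155164 = 0.844836
as a percentage: 0.844836 * 100 = 84.48%

Space savings = 1 - 1857/11968 = 84.48%


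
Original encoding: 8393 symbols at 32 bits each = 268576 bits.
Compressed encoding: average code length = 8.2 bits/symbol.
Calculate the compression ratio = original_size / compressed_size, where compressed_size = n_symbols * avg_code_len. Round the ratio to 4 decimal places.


original_size = n_symbols * orig_bits = 8393 * 32 = 268576 bits
compressed_size = n_symbols * avg_code_len = 8393 * 8.2 = 68822.6 bits
ratio = original_size / compressed_size = 268576 / 68822.6 = 3.9024

Compression ratio = 3.9024


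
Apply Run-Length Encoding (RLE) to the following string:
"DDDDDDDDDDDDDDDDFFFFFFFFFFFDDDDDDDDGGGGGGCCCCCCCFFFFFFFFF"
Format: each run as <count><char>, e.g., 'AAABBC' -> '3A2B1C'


Scanning runs left to right:
  i=0: run of 'D' x 16 -> '16D'
  i=16: run of 'F' x 11 -> '11F'
  i=27: run of 'D' x 8 -> '8D'
  i=35: run of 'G' x 6 -> '6G'
  i=41: run of 'C' x 7 -> '7C'
  i=48: run of 'F' x 9 -> '9F'

RLE = 16D11F8D6G7C9F


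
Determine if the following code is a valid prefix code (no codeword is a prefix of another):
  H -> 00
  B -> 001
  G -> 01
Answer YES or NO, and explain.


Checking each pair (does one codeword prefix another?):
  H='00' vs B='001': prefix -- VIOLATION

NO -- this is NOT a valid prefix code. H (00) is a prefix of B (001).


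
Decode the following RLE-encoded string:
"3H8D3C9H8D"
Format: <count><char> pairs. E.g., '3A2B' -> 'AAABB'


Expanding each <count><char> pair:
  3H -> 'HHH'
  8D -> 'DDDDDDDD'
  3C -> 'CCC'
  9H -> 'HHHHHHHHH'
  8D -> 'DDDDDDDD'

Decoded = HHHDDDDDDDDCCCHHHHHHHHHDDDDDDDD


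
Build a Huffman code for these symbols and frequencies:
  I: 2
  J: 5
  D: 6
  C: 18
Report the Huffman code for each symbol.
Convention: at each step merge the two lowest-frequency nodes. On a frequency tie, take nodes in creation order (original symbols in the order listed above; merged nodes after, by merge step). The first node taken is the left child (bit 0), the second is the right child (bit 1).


Huffman tree construction:
Step 1: Merge I(2) + J(5) = 7
Step 2: Merge D(6) + (I+J)(7) = 13
Step 3: Merge (D+(I+J))(13) + C(18) = 31
Read each symbol's code off the tree from the root (left child = 0, right child = 1).

Codes:
  I: 010 (length 3)
  J: 011 (length 3)
  D: 00 (length 2)
  C: 1 (length 1)
Average code length: 51/31 = 1.6452 bits/symbol


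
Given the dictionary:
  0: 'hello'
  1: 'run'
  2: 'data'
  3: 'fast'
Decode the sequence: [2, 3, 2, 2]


Look up each index in the dictionary:
  2 -> 'data'
  3 -> 'fast'
  2 -> 'data'
  2 -> 'data'

Decoded: "data fast data data"


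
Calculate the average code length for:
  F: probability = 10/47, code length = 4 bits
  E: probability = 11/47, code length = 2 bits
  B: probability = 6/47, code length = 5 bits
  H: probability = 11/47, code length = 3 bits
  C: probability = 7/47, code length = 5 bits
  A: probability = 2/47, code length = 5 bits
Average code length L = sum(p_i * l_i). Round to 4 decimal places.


Weighted contributions p_i * l_i:
  F: (10/47) * 4 = 40/47
  E: (11/47) * 2 = 22/47
  B: (6/47) * 5 = 30/47
  H: (11/47) * 3 = 33/47
  C: (7/47) * 5 = 35/47
  A: (2/47) * 5 = 10/47
Sum = (40 + 22 + 30 + 33 + 35 + 10)/47 = 170/47

L = 170/47 = 3.6170 bits/symbol


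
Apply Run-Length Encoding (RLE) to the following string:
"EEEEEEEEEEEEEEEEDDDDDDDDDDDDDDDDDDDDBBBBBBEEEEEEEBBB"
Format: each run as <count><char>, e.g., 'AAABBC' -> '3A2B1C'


Scanning runs left to right:
  i=0: run of 'E' x 16 -> '16E'
  i=16: run of 'D' x 20 -> '20D'
  i=36: run of 'B' x 6 -> '6B'
  i=42: run of 'E' x 7 -> '7E'
  i=49: run of 'B' x 3 -> '3B'

RLE = 16E20D6B7E3B


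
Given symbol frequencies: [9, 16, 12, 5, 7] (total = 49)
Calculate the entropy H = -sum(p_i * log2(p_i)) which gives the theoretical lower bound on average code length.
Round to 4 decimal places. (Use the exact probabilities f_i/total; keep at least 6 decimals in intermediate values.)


Per-symbol terms -p_i * log2(p_i) with p_i = f_i/49:
  p = 9/49 = 0.183673: log2(p) = -2.444785, -p*log2(p) = 0.449042
  p = 16/49 = 0.326531: log2(p) = -1.614710, -p*log2(p) = 0.527252
  p = 12/49 = 0.244898: log2(p) = -2.029747, -p*log2(p) = 0.497081
  p = 5/49 = 0.102041: log2(p) = -3.292782, -p*log2(p) = 0.335998
  p = 7/49 = 0.142857: log2(p) = -2.807355, -p*log2(p) = 0.401051
H = 0.449042 + 0.527252 + 0.497081 + 0.335998 + 0.401051 = 2.210424

H = 2.2104 bits/symbol


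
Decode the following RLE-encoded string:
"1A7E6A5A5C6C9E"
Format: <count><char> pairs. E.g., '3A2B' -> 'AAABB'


Expanding each <count><char> pair:
  1A -> 'A'
  7E -> 'EEEEEEE'
  6A -> 'AAAAAA'
  5A -> 'AAAAA'
  5C -> 'CCCCC'
  6C -> 'CCCCCC'
  9E -> 'EEEEEEEEE'

Decoded = AEEEEEEEAAAAAAAAAAACCCCCCCCCCCEEEEEEEEE


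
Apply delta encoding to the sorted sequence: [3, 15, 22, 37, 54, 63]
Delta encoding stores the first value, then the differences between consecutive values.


First value: 3
Deltas:
  15 - 3 = 12
  22 - 15 = 7
  37 - 22 = 15
  54 - 37 = 17
  63 - 54 = 9


Delta encoded: [3, 12, 7, 15, 17, 9]


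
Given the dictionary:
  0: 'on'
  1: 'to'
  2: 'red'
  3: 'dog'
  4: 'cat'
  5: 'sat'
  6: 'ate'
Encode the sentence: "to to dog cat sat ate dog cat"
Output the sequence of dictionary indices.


Look up each word in the dictionary:
  'to' -> 1
  'to' -> 1
  'dog' -> 3
  'cat' -> 4
  'sat' -> 5
  'ate' -> 6
  'dog' -> 3
  'cat' -> 4

Encoded: [1, 1, 3, 4, 5, 6, 3, 4]


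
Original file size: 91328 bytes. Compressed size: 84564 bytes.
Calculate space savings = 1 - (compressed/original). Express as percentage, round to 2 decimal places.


ratio = compressed/original = 84564/91328 = 0.925937
savings = 1 - ratio = 1 - 0.925937 = 0.074063
as a percentage: 0.074063 * 100 = 7.41%

Space savings = 1 - 84564/91328 = 7.41%


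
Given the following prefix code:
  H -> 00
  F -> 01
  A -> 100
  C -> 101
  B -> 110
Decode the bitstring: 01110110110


Decoding step by step:
Bits 01 -> F
Bits 110 -> B
Bits 110 -> B
Bits 110 -> B


Decoded message: FBBB


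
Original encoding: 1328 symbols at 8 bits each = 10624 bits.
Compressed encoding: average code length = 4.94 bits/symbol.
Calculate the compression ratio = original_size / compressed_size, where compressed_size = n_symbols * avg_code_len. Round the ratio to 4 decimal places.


original_size = n_symbols * orig_bits = 1328 * 8 = 10624 bits
compressed_size = n_symbols * avg_code_len = 1328 * 4.94 = 6560.32 bits
ratio = original_size / compressed_size = 10624 / 6560.32 = 1.6194

Compression ratio = 1.6194


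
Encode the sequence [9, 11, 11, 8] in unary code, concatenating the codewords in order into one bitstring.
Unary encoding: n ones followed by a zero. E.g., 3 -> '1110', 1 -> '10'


Encode each number as n ones followed by a terminating 0:
  9 -> 1111111110 (10 bits)
  11 -> 111111111110 (12 bits)
  11 -> 111111111110 (12 bits)
  8 -> 111111110 (9 bits)
Total length = 10 + 12 + 12 + 9 = 43 bits.

Unary([9, 11, 11, 8]) = 1111111110111111111110111111111110111111110 (43 bits)


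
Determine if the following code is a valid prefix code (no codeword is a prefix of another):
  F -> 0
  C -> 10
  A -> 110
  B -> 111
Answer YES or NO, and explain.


Checking each pair (does one codeword prefix another?):
  F='0' vs C='10': no prefix
  F='0' vs A='110': no prefix
  F='0' vs B='111': no prefix
  C='10' vs F='0': no prefix
  C='10' vs A='110': no prefix
  C='10' vs B='111': no prefix
  A='110' vs F='0': no prefix
  A='110' vs C='10': no prefix
  A='110' vs B='111': no prefix
  B='111' vs F='0': no prefix
  B='111' vs C='10': no prefix
  B='111' vs A='110': no prefix
No violation found over all pairs.

YES -- this is a valid prefix code. No codeword is a prefix of any other codeword.


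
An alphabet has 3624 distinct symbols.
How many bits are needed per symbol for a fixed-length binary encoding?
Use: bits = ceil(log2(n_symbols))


log2(3624) = 11.8234
Bracket: 2^11 = 2048 < 3624 <= 2^12 = 4096
So ceil(log2(3624)) = 12

bits = ceil(log2(3624)) = ceil(11.8234) = 12 bits


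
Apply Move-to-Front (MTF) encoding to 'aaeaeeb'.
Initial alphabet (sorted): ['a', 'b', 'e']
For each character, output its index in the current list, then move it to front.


MTF encoding:
'a': index 0 in ['a', 'b', 'e'] -> ['a', 'b', 'e']
'a': index 0 in ['a', 'b', 'e'] -> ['a', 'b', 'e']
'e': index 2 in ['a', 'b', 'e'] -> ['e', 'a', 'b']
'a': index 1 in ['e', 'a', 'b'] -> ['a', 'e', 'b']
'e': index 1 in ['a', 'e', 'b'] -> ['e', 'a', 'b']
'e': index 0 in ['e', 'a', 'b'] -> ['e', 'a', 'b']
'b': index 2 in ['e', 'a', 'b'] -> ['b', 'e', 'a']


Output: [0, 0, 2, 1, 1, 0, 2]


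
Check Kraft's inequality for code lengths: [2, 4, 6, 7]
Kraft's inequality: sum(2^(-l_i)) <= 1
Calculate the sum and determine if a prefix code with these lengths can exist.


Sum = 2^(-2) + 2^(-4) + 2^(-6) + 2^(-7)
    = 0.25 + 0.0625 + 0.015625 + 0.0078125
    = 43/128 = 0.3359375
Since 0.3359375 <= 1, Kraft's inequality IS satisfied.
A prefix code with these lengths CAN exist.

Kraft sum = 0.3359375. Satisfied.


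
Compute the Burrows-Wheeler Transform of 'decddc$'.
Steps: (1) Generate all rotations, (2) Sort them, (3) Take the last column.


Rotations (sorted):
  0: $decddc -> last char: c
  1: c$decdd -> last char: d
  2: cddc$de -> last char: e
  3: dc$decd -> last char: d
  4: ddc$dec -> last char: c
  5: decddc$ -> last char: $
  6: ecddc$d -> last char: d


BWT = cdedc$d


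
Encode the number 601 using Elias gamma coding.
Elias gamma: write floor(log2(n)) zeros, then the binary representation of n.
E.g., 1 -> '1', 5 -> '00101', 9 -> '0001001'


num_bits = floor(log2(601)) + 1 = 10
leading_zeros = num_bits - 1 = 9
binary(601) = 1001011001

Elias gamma(601) = '000000000' + '1001011001' = 0000000001001011001 (19 bits)


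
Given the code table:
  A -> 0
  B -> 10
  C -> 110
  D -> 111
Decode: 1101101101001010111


Decoding:
110 -> C
110 -> C
110 -> C
10 -> B
0 -> A
10 -> B
10 -> B
111 -> D


Result: CCCBABBD


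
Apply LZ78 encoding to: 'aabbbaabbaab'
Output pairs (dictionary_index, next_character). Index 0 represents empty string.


LZ78 encoding steps:
Dictionary: {0: ''}
Step 1: w='' (idx 0), next='a' -> output (0, 'a'), add 'a' as idx 1
Step 2: w='a' (idx 1), next='b' -> output (1, 'b'), add 'ab' as idx 2
Step 3: w='' (idx 0), next='b' -> output (0, 'b'), add 'b' as idx 3
Step 4: w='b' (idx 3), next='a' -> output (3, 'a'), add 'ba' as idx 4
Step 5: w='ab' (idx 2), next='b' -> output (2, 'b'), add 'abb' as idx 5
Step 6: w='a' (idx 1), next='a' -> output (1, 'a'), add 'aa' as idx 6
Step 7: w='b' (idx 3), end of input -> output (3, '')


Encoded: [(0, 'a'), (1, 'b'), (0, 'b'), (3, 'a'), (2, 'b'), (1, 'a'), (3, '')]


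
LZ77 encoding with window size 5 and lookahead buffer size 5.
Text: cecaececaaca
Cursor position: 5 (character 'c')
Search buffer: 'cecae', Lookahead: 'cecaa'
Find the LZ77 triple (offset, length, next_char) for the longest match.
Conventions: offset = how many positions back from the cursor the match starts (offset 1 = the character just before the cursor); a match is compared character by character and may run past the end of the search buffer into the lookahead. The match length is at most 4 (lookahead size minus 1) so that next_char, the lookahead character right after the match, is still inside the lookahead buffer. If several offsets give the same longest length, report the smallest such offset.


Try each offset into the search buffer:
  offset=1 (pos 4, char 'e'): match length 0
  offset=2 (pos 3, char 'a'): match length 0
  offset=3 (pos 2, char 'c'): match length 1
  offset=4 (pos 1, char 'e'): match length 0
  offset=5 (pos 0, char 'c'): match length 4
Longest match has length 4 at offset 5.
next_char = character at position 5 + 4 = 9 -> 'a'

Best match: offset=5, length=4 (matching 'ceca' starting at position 0)
LZ77 triple: (5, 4, 'a')


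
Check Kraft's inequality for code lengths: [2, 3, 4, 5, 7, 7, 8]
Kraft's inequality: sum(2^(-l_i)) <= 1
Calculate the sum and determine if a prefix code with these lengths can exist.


Sum = 2^(-2) + 2^(-3) + 2^(-4) + 2^(-5) + 2^(-7) + 2^(-7) + 2^(-8)
    = 0.25 + 0.125 + 0.0625 + 0.03125 + 0.0078125 + 0.0078125 + 0.00390625
    = 125/256 = 0.48828125
Since 0.48828125 <= 1, Kraft's inequality IS satisfied.
A prefix code with these lengths CAN exist.

Kraft sum = 0.48828125. Satisfied.


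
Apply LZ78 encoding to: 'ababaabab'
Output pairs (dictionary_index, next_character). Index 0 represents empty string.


LZ78 encoding steps:
Dictionary: {0: ''}
Step 1: w='' (idx 0), next='a' -> output (0, 'a'), add 'a' as idx 1
Step 2: w='' (idx 0), next='b' -> output (0, 'b'), add 'b' as idx 2
Step 3: w='a' (idx 1), next='b' -> output (1, 'b'), add 'ab' as idx 3
Step 4: w='a' (idx 1), next='a' -> output (1, 'a'), add 'aa' as idx 4
Step 5: w='b' (idx 2), next='a' -> output (2, 'a'), add 'ba' as idx 5
Step 6: w='b' (idx 2), end of input -> output (2, '')


Encoded: [(0, 'a'), (0, 'b'), (1, 'b'), (1, 'a'), (2, 'a'), (2, '')]


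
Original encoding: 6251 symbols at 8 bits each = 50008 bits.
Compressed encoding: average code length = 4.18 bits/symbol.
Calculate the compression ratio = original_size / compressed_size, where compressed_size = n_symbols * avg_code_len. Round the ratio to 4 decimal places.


original_size = n_symbols * orig_bits = 6251 * 8 = 50008 bits
compressed_size = n_symbols * avg_code_len = 6251 * 4.18 = 26129.18 bits
ratio = original_size / compressed_size = 50008 / 26129.18 = 1.9139

Compression ratio = 1.9139


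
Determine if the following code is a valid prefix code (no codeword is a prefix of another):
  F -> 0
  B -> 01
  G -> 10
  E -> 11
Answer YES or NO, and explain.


Checking each pair (does one codeword prefix another?):
  F='0' vs B='01': prefix -- VIOLATION

NO -- this is NOT a valid prefix code. F (0) is a prefix of B (01).


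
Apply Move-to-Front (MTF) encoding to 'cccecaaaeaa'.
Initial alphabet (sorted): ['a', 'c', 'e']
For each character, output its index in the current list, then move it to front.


MTF encoding:
'c': index 1 in ['a', 'c', 'e'] -> ['c', 'a', 'e']
'c': index 0 in ['c', 'a', 'e'] -> ['c', 'a', 'e']
'c': index 0 in ['c', 'a', 'e'] -> ['c', 'a', 'e']
'e': index 2 in ['c', 'a', 'e'] -> ['e', 'c', 'a']
'c': index 1 in ['e', 'c', 'a'] -> ['c', 'e', 'a']
'a': index 2 in ['c', 'e', 'a'] -> ['a', 'c', 'e']
'a': index 0 in ['a', 'c', 'e'] -> ['a', 'c', 'e']
'a': index 0 in ['a', 'c', 'e'] -> ['a', 'c', 'e']
'e': index 2 in ['a', 'c', 'e'] -> ['e', 'a', 'c']
'a': index 1 in ['e', 'a', 'c'] -> ['a', 'e', 'c']
'a': index 0 in ['a', 'e', 'c'] -> ['a', 'e', 'c']


Output: [1, 0, 0, 2, 1, 2, 0, 0, 2, 1, 0]


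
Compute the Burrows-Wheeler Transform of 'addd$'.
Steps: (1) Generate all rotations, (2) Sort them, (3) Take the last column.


Rotations (sorted):
  0: $addd -> last char: d
  1: addd$ -> last char: $
  2: d$add -> last char: d
  3: dd$ad -> last char: d
  4: ddd$a -> last char: a


BWT = d$dda


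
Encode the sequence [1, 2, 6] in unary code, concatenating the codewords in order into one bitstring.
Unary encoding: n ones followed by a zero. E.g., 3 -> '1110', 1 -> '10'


Encode each number as n ones followed by a terminating 0:
  1 -> 10 (2 bits)
  2 -> 110 (3 bits)
  6 -> 1111110 (7 bits)
Total length = 2 + 3 + 7 = 12 bits.

Unary([1, 2, 6]) = 101101111110 (12 bits)


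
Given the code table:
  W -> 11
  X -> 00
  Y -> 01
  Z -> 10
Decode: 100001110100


Decoding:
10 -> Z
00 -> X
01 -> Y
11 -> W
01 -> Y
00 -> X


Result: ZXYWYX


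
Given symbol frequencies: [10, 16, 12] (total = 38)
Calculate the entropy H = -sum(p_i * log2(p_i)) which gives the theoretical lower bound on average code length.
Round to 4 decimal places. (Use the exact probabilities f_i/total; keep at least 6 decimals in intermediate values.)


Per-symbol terms -p_i * log2(p_i) with p_i = f_i/38:
  p = 10/38 = 0.263158: log2(p) = -1.925999, -p*log2(p) = 0.506842
  p = 16/38 = 0.421053: log2(p) = -1.247928, -p*log2(p) = 0.525443
  p = 12/38 = 0.315789: log2(p) = -1.662965, -p*log2(p) = 0.525147
H = 0.506842 + 0.525443 + 0.525147 = 1.557432

H = 1.5574 bits/symbol


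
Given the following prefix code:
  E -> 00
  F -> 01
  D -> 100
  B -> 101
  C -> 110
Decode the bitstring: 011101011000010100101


Decoding step by step:
Bits 01 -> F
Bits 110 -> C
Bits 101 -> B
Bits 100 -> D
Bits 00 -> E
Bits 101 -> B
Bits 00 -> E
Bits 101 -> B


Decoded message: FCBDEBEB


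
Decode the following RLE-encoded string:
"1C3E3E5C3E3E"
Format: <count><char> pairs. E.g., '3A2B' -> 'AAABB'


Expanding each <count><char> pair:
  1C -> 'C'
  3E -> 'EEE'
  3E -> 'EEE'
  5C -> 'CCCCC'
  3E -> 'EEE'
  3E -> 'EEE'

Decoded = CEEEEEECCCCCEEEEEE


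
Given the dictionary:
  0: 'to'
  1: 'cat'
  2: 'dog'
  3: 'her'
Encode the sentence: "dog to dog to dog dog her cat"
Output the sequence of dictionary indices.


Look up each word in the dictionary:
  'dog' -> 2
  'to' -> 0
  'dog' -> 2
  'to' -> 0
  'dog' -> 2
  'dog' -> 2
  'her' -> 3
  'cat' -> 1

Encoded: [2, 0, 2, 0, 2, 2, 3, 1]


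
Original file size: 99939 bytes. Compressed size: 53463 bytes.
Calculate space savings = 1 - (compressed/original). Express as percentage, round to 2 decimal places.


ratio = compressed/original = 53463/99939 = 0.534956
savings = 1 - ratio = 1 - 0.534956 = 0.465044
as a percentage: 0.465044 * 100 = 46.5%

Space savings = 1 - 53463/99939 = 46.5%


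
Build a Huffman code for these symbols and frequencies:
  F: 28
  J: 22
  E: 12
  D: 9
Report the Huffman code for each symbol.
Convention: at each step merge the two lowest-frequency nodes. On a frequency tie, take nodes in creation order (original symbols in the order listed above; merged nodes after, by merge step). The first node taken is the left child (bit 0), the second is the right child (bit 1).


Huffman tree construction:
Step 1: Merge D(9) + E(12) = 21
Step 2: Merge (D+E)(21) + J(22) = 43
Step 3: Merge F(28) + ((D+E)+J)(43) = 71
Read each symbol's code off the tree from the root (left child = 0, right child = 1).

Codes:
  F: 0 (length 1)
  J: 11 (length 2)
  E: 101 (length 3)
  D: 100 (length 3)
Average code length: 135/71 = 1.9014 bits/symbol


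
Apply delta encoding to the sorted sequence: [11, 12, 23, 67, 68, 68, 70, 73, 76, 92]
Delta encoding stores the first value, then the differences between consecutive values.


First value: 11
Deltas:
  12 - 11 = 1
  23 - 12 = 11
  67 - 23 = 44
  68 - 67 = 1
  68 - 68 = 0
  70 - 68 = 2
  73 - 70 = 3
  76 - 73 = 3
  92 - 76 = 16


Delta encoded: [11, 1, 11, 44, 1, 0, 2, 3, 3, 16]


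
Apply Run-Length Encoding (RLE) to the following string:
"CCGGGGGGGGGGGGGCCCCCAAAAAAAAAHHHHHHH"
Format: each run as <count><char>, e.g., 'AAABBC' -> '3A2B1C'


Scanning runs left to right:
  i=0: run of 'C' x 2 -> '2C'
  i=2: run of 'G' x 13 -> '13G'
  i=15: run of 'C' x 5 -> '5C'
  i=20: run of 'A' x 9 -> '9A'
  i=29: run of 'H' x 7 -> '7H'

RLE = 2C13G5C9A7H


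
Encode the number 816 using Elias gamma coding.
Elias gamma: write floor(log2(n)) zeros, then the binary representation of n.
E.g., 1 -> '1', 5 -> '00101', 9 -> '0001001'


num_bits = floor(log2(816)) + 1 = 10
leading_zeros = num_bits - 1 = 9
binary(816) = 1100110000

Elias gamma(816) = '000000000' + '1100110000' = 0000000001100110000 (19 bits)


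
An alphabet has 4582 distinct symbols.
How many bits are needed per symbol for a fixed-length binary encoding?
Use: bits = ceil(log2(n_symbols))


log2(4582) = 12.1618
Bracket: 2^12 = 4096 < 4582 <= 2^13 = 8192
So ceil(log2(4582)) = 13

bits = ceil(log2(4582)) = ceil(12.1618) = 13 bits


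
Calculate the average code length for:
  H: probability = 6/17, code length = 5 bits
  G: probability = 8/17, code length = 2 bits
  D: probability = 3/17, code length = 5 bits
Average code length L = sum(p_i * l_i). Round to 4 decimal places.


Weighted contributions p_i * l_i:
  H: (6/17) * 5 = 30/17
  G: (8/17) * 2 = 16/17
  D: (3/17) * 5 = 15/17
Sum = (30 + 16 + 15)/17 = 61/17

L = 61/17 = 3.5882 bits/symbol


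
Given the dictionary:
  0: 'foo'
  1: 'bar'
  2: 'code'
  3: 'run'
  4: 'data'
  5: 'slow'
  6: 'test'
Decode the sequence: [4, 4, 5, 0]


Look up each index in the dictionary:
  4 -> 'data'
  4 -> 'data'
  5 -> 'slow'
  0 -> 'foo'

Decoded: "data data slow foo"


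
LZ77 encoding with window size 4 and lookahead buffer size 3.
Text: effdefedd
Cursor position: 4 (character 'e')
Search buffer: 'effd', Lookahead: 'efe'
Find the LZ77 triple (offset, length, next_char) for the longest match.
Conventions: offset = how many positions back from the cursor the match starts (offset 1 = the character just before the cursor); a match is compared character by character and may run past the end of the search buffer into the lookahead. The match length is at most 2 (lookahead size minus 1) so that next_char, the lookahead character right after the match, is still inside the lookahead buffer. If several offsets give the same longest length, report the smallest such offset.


Try each offset into the search buffer:
  offset=1 (pos 3, char 'd'): match length 0
  offset=2 (pos 2, char 'f'): match length 0
  offset=3 (pos 1, char 'f'): match length 0
  offset=4 (pos 0, char 'e'): match length 2
Longest match has length 2 at offset 4.
next_char = character at position 4 + 2 = 6 -> 'e'

Best match: offset=4, length=2 (matching 'ef' starting at position 0)
LZ77 triple: (4, 2, 'e')


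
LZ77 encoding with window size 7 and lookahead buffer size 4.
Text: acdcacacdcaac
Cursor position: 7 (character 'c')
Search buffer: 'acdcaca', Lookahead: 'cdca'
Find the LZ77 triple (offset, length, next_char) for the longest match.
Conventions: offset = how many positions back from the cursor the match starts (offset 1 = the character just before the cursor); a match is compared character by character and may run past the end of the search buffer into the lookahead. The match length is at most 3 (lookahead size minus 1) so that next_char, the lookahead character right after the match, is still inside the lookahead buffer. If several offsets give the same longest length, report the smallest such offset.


Try each offset into the search buffer:
  offset=1 (pos 6, char 'a'): match length 0
  offset=2 (pos 5, char 'c'): match length 1
  offset=3 (pos 4, char 'a'): match length 0
  offset=4 (pos 3, char 'c'): match length 1
  offset=5 (pos 2, char 'd'): match length 0
  offset=6 (pos 1, char 'c'): match length 3
  offset=7 (pos 0, char 'a'): match length 0
Longest match has length 3 at offset 6.
next_char = character at position 7 + 3 = 10 -> 'a'

Best match: offset=6, length=3 (matching 'cdc' starting at position 1)
LZ77 triple: (6, 3, 'a')


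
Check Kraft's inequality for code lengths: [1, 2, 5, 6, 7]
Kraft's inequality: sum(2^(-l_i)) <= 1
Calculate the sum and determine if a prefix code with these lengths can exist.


Sum = 2^(-1) + 2^(-2) + 2^(-5) + 2^(-6) + 2^(-7)
    = 0.5 + 0.25 + 0.03125 + 0.015625 + 0.0078125
    = 103/128 = 0.8046875
Since 0.8046875 <= 1, Kraft's inequality IS satisfied.
A prefix code with these lengths CAN exist.

Kraft sum = 0.8046875. Satisfied.
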